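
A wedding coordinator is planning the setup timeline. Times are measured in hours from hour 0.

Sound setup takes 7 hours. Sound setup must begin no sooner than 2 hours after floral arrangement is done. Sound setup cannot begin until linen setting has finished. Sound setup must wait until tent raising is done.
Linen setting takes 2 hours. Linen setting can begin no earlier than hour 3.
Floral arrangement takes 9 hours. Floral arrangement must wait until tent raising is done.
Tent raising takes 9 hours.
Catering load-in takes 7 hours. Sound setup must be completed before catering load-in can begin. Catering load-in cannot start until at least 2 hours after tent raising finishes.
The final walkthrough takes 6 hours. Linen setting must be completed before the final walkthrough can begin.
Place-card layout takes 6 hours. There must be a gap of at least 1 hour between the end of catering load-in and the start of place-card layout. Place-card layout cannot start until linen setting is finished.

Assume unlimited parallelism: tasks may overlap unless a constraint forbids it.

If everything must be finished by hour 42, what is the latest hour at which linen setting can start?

19

Place-card layout has no dependents, so it just needs to finish by hour 42. Starting by 42 − 6 = hour 36 achieves that.
Catering load-in has to be done before place-card layout (must start by hour 36, minus 1-hour gap → hour 35). That means finishing by hour 35, i.e. starting by 35 − 7 = hour 28.
Sound setup must finish before catering load-in (must start by hour 28). With a 7-hour duration, sound setup must start by 28 − 7 = hour 21.
Nothing follows the final walkthrough; the deadline of hour 42 is its only limit. It must start by 42 − 6 = hour 36.
Linen setting must finish in time for sound setup (must start by hour 21); place-card layout (must start by hour 36); the final walkthrough (must start by hour 36). The tightest is hour 21, so linen setting must start by 21 − 2 = hour 19.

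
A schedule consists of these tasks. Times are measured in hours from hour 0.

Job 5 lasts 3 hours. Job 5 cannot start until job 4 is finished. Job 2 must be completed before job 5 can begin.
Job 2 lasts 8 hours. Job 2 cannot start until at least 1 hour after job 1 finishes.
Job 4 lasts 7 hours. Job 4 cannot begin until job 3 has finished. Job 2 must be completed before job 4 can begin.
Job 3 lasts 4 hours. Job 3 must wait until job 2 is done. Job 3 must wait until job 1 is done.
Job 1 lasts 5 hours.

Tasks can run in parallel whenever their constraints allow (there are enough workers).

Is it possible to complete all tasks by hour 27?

Job 1 has no prerequisites, so it starts at hour 0 and finishes at hour 5.
Job 2 cannot begin until job 1 (finishes hour 5, plus 1-hour gap → hour 6). It runs from hour 6 to 6 + 8 = hour 14.
For job 3: job 2 (finishes hour 14); job 1 (finishes hour 5). Taking the maximum gives a start of hour 14, and it finishes at 14 + 4 = hour 18.
For job 4: job 3 (finishes hour 18); job 2 (finishes hour 14). Taking the maximum gives a start of hour 18, and it finishes at 18 + 7 = hour 25.
Job 5 has to wait for job 4 (finishes hour 25); job 2 (finishes hour 14). The latest of these is hour 25, so job 5 runs hour 25 to 25 + 3 = hour 28.
The earliest everything can be done is hour 28, which is after the deadline of 27, so it is not possible.

No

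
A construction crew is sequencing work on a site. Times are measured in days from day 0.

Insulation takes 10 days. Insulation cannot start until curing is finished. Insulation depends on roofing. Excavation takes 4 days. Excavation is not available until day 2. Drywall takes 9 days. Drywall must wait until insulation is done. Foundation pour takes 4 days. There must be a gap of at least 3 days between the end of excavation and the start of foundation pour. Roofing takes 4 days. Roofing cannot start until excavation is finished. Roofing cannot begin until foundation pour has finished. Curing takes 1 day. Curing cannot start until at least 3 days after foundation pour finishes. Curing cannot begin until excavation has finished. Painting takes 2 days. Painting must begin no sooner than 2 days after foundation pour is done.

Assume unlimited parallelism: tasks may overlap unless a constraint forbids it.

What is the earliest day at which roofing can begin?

After its own release at day 2, excavation can start at day 2 and finishes at day 6.
After excavation (finishes day 6, plus 3-day gap → day 9), foundation pour can start at day 9 and finishes at day 13.
Roofing waits on excavation (finishes day 6); foundation pour (finishes day 13). The latest of these is day 13, which is the earliest roofing can start.

13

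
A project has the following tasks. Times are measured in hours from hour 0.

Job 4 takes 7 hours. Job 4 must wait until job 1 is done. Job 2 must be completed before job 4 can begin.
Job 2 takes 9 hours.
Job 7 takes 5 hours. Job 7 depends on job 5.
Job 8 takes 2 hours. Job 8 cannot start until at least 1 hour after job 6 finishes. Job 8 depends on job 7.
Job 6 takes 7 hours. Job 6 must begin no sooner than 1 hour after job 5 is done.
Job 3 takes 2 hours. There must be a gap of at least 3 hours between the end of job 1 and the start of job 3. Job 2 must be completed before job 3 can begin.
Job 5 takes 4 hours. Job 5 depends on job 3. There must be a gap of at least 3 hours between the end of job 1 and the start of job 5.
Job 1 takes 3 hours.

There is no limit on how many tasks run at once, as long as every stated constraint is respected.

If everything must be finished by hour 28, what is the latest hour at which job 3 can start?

Job 8 must finish by hour 28; it takes 2 hours, so it must start by 28 − 2 = hour 26.
Job 6 must finish before job 8 (must start by hour 26, minus 1-hour gap → hour 25). With a 7-hour duration, job 6 must start by 25 − 7 = hour 18.
Job 7 has to be done before job 8 (must start by hour 26). That means finishing by hour 26, i.e. starting by 26 − 5 = hour 21.
Job 5 must finish in time for job 6 (must start by hour 18, minus 1-hour gap → hour 17); job 7 (must start by hour 21). The tightest is hour 17, so job 5 must start by 17 − 4 = hour 13.
Job 3 feeds into job 5 (must start by hour 13); so job 3 must finish by hour 13 and therefore start by hour 11.

11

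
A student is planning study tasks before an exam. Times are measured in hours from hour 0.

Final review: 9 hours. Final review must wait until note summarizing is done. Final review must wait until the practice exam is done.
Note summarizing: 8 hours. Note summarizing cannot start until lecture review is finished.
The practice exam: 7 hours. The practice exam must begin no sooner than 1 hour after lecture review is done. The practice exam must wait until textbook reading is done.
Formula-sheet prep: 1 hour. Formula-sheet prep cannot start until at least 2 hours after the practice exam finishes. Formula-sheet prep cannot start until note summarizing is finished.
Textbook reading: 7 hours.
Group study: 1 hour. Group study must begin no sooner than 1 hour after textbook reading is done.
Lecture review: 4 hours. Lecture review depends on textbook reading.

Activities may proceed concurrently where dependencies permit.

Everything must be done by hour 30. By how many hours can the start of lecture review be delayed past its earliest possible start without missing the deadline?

2

Textbook reading can start immediately at hour 0; it finishes at hour 7.
Lecture review cannot begin until textbook reading (finishes hour 7). It runs from hour 7 to 7 + 4 = hour 11.

Working backward from the deadline:
Formula-sheet prep must finish by hour 30; it takes 1 hour, so it must start by 30 − 1 = hour 29.
Final review must finish by hour 30; it takes 9 hours, so it must start by 30 − 9 = hour 21.
For the practice exam: formula-sheet prep (must start by hour 29, minus 2-hour gap → hour 27); final review (must start by hour 21). The most restrictive is hour 21; with a 7-hour duration, the practice exam must start by hour 14.
For note summarizing: formula-sheet prep (must start by hour 29); final review (must start by hour 21). The most restrictive is hour 21; with an 8-hour duration, note summarizing must start by hour 13.
For lecture review: the practice exam (must start by hour 14, minus 1-hour gap → hour 13); note summarizing (must start by hour 13). The most restrictive is hour 13; with a 4-hour duration, lecture review must start by hour 9.
So lecture review can start as early as hour 7 and as late as hour 9, giving 9 − 7 = 2 hours of slack.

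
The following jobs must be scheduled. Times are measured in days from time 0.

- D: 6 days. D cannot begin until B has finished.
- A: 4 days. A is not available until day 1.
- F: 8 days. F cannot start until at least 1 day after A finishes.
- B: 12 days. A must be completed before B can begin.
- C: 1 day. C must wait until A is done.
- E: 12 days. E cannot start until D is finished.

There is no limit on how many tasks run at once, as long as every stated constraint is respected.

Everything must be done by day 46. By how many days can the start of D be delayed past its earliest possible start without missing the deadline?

11

After its own release at day 1, A can start at day 1 and finishes at day 5.
B cannot begin until A (finishes day 5). It runs from day 5 to 5 + 12 = day 17.
D waits on B (finishes day 17), so it starts at day 17 and finishes at 17 + 6 = day 23.

Working backward from the deadline:
E must finish by day 46; it takes 12 days, so it must start by 46 − 12 = day 34.
D feeds into E (must start by day 34); so D must finish by day 34 and therefore start by day 28.
So D can start as early as day 17 and as late as day 28, giving 28 − 17 = 11 days of slack.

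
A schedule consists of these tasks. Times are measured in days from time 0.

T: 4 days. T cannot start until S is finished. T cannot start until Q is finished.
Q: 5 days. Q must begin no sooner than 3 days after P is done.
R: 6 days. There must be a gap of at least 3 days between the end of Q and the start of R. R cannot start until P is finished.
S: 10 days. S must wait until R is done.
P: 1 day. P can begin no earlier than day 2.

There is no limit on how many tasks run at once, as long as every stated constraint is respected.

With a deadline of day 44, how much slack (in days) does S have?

10

After its own release at day 2, P can start at day 2 and finishes at day 3.
After P (finishes day 3, plus 3-day gap → day 6), Q can start at day 6 and finishes at day 11.
R needs all of Q (finishes day 11, plus 3-day gap → day 14); P (finishes day 3). That puts its earliest start at day 14; it finishes at 14 + 6 = day 20.
S waits on R (finishes day 20), so it starts at day 20 and finishes at 20 + 10 = day 30.

Working backward from the deadline:
T must finish by day 44; it takes 4 days, so it must start by 44 − 4 = day 40.
S feeds into T (must start by day 40); so S must finish by day 40 and therefore start by day 30.
So S can start as early as day 20 and as late as day 30, giving 30 − 20 = 10 days of slack.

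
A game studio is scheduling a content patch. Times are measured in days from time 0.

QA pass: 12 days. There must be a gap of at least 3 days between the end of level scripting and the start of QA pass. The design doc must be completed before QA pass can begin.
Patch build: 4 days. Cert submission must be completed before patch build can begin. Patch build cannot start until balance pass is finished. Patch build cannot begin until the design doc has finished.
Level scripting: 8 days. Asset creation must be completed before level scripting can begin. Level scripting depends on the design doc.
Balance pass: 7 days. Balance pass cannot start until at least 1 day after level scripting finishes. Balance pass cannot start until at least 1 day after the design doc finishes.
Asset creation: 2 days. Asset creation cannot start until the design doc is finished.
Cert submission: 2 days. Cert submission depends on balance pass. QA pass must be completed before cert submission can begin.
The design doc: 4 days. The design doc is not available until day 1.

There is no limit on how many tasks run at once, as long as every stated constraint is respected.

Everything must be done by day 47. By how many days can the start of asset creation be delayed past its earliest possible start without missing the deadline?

The design doc waits on its own release at day 1, so it starts at day 1 and finishes at 1 + 4 = day 5.
Asset creation waits on the design doc (finishes day 5), so it starts at day 5 and finishes at 5 + 2 = day 7.

Working backward from the deadline:
Patch build must finish by day 47; it takes 4 days, so it must start by 47 − 4 = day 43.
Cert submission feeds into patch build (must start by day 43); so cert submission must finish by day 43 and therefore start by day 41.
Balance pass has several dependents: cert submission (must start by day 41); patch build (must start by day 43). The earliest of those limits is day 41, so balance pass must start by 41 − 7 = day 34.
QA pass has to be done before cert submission (must start by day 41). That means finishing by day 41, i.e. starting by 41 − 12 = day 29.
Level scripting must finish in time for balance pass (must start by day 34, minus 1-day gap → day 33); QA pass (must start by day 29, minus 3-day gap → day 26). The tightest is day 26, so level scripting must start by 26 − 8 = day 18.
Asset creation feeds into level scripting (must start by day 18); so asset creation must finish by day 18 and therefore start by day 16.
So asset creation can start as early as day 5 and as late as day 16, giving 16 − 5 = 11 days of slack.

11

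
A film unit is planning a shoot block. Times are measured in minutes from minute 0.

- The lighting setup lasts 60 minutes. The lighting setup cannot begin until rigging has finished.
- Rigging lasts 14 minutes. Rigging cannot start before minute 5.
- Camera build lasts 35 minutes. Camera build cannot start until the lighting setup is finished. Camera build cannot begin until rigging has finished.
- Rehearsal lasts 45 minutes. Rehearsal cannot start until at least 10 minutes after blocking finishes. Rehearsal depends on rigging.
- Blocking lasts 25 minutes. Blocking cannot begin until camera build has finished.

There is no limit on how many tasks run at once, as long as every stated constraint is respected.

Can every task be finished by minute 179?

No

Rigging waits on its own release at minute 5, so it starts at minute 5 and finishes at 5 + 14 = minute 19.
After rigging (finishes minute 19), the lighting setup can start at minute 19 and finishes at minute 79.
Camera build has to wait for the lighting setup (finishes minute 79); rigging (finishes minute 19). The latest of these is minute 79, so camera build runs minute 79 to 79 + 35 = minute 114.
Blocking waits on camera build (finishes minute 114), so it starts at minute 114 and finishes at 114 + 25 = minute 139.
Rehearsal cannot start until blocking (finishes minute 139, plus 10-minute gap → minute 149); rigging (finishes minute 19). The controlling bound is minute 149, so rehearsal finishes at 149 + 45 = minute 194.
The earliest everything can be done is minute 194, which is after the deadline of 179, so it is not possible.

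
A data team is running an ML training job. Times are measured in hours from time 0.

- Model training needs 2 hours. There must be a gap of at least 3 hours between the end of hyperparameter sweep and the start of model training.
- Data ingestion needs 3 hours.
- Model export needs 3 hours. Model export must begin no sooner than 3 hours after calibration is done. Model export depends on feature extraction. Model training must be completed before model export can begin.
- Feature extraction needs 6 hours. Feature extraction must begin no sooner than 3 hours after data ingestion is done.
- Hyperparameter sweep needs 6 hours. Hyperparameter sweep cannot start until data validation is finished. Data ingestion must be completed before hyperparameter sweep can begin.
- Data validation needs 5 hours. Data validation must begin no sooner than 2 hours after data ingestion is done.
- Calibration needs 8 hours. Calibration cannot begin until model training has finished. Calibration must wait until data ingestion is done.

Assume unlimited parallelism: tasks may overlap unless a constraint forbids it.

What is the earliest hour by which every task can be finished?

Data ingestion can start immediately at hour 0; it finishes at hour 3.
After data ingestion (finishes hour 3, plus 3-hour gap → hour 6), feature extraction can start at hour 6 and finishes at hour 12.
Data validation waits on data ingestion (finishes hour 3, plus 2-hour gap → hour 5), so it starts at hour 5 and finishes at 5 + 5 = hour 10.
Hyperparameter sweep cannot start until data validation (finishes hour 10); data ingestion (finishes hour 3). The controlling bound is hour 10, so hyperparameter sweep finishes at 10 + 6 = hour 16.
Model training cannot begin until hyperparameter sweep (finishes hour 16, plus 3-hour gap → hour 19). It runs from hour 19 to 19 + 2 = hour 21.
Calibration has to wait for model training (finishes hour 21); data ingestion (finishes hour 3). The latest of these is hour 21, so calibration runs hour 21 to 21 + 8 = hour 29.
Model export has to wait for calibration (finishes hour 29, plus 3-hour gap → hour 32); feature extraction (finishes hour 12); model training (finishes hour 21). The latest of these is hour 32, so model export runs hour 32 to 32 + 3 = hour 35.
All tasks are finished once the last one completes. Finish times: Data ingestion at 3, Data validation at 10, Feature extraction at 12, Hyperparameter sweep at 16, Model training at 21, Calibration at 29, Model export at 35. The latest is hour 35.

35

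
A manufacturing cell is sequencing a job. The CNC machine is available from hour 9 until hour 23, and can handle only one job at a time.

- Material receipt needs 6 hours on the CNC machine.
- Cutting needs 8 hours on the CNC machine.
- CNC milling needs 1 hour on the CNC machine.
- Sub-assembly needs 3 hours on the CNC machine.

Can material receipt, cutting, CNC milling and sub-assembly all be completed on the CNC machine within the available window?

The CNC machine window is 23 − 9 = 14 hours.
Running back to back, the jobs need 6 + 8 + 1 + 3 = 18 hours on the CNC machine.
Since 18 > 14, they cannot all fit.

No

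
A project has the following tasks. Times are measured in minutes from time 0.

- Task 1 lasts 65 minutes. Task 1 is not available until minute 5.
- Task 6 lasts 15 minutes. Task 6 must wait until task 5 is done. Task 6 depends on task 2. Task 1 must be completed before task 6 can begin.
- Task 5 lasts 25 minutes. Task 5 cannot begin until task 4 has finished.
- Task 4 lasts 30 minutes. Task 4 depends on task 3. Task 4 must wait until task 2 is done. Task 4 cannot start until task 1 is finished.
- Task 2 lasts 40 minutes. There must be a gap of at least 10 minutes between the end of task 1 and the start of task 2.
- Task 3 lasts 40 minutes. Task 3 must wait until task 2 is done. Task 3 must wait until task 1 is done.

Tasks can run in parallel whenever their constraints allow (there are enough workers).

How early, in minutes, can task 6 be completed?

230

Task 1 cannot begin until its own release at minute 5. It runs from minute 5 to 5 + 65 = minute 70.
Task 2 cannot begin until task 1 (finishes minute 70, plus 10-minute gap → minute 80). It runs from minute 80 to 80 + 40 = minute 120.
Task 3 cannot start until task 2 (finishes minute 120); task 1 (finishes minute 70). The controlling bound is minute 120, so task 3 finishes at 120 + 40 = minute 160.
Task 4 cannot start until task 3 (finishes minute 160); task 2 (finishes minute 120); task 1 (finishes minute 70). The controlling bound is minute 160, so task 4 finishes at 160 + 30 = minute 190.
After task 4 (finishes minute 190), task 5 can start at minute 190 and finishes at minute 215.
Task 6 needs all of task 5 (finishes minute 215); task 2 (finishes minute 120); task 1 (finishes minute 70). That puts its earliest start at minute 215; it finishes at 215 + 15 = minute 230.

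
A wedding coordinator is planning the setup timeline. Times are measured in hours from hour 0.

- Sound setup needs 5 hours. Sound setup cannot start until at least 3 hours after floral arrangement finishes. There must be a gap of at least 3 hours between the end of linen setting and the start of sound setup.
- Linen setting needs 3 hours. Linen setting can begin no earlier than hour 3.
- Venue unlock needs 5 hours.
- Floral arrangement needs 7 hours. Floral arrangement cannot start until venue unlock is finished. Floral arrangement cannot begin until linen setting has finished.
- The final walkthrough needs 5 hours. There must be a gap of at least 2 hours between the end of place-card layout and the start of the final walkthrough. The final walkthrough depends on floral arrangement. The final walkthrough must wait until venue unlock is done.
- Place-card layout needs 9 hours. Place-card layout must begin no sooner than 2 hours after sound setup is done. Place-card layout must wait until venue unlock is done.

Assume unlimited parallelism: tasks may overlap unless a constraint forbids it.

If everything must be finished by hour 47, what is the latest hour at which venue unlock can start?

9

Nothing follows the final walkthrough; the deadline of hour 47 is its only limit. It must start by 47 − 5 = hour 42.
Since the final walkthrough (must start by hour 42, minus 2-hour gap → hour 40) depends on it, place-card layout must finish by hour 40. Backing off its 9-hour duration gives a latest start of hour 31.
Sound setup has to be done before place-card layout (must start by hour 31, minus 2-hour gap → hour 29). That means finishing by hour 29, i.e. starting by 29 − 5 = hour 24.
Floral arrangement has several dependents: sound setup (must start by hour 24, minus 3-hour gap → hour 21); the final walkthrough (must start by hour 42). The earliest of those limits is hour 21, so floral arrangement must start by 21 − 7 = hour 14.
Venue unlock has several dependents: floral arrangement (must start by hour 14); place-card layout (must start by hour 31); the final walkthrough (must start by hour 42). The earliest of those limits is hour 14, so venue unlock must start by 14 − 5 = hour 9.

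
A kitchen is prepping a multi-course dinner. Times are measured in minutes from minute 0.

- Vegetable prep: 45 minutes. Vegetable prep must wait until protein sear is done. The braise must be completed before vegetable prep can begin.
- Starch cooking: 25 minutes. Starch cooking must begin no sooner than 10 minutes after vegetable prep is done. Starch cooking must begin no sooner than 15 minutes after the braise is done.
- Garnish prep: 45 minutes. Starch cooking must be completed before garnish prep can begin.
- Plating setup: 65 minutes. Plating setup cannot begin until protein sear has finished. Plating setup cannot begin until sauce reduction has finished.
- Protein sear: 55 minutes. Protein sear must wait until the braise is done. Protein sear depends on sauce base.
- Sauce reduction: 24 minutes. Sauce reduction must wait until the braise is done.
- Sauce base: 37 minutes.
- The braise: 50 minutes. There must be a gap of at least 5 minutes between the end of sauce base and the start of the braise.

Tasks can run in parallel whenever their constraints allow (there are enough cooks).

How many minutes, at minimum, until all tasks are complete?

272

Sauce base can start immediately at minute 0; it finishes at minute 37.
The braise waits on sauce base (finishes minute 37, plus 5-minute gap → minute 42), so it starts at minute 42 and finishes at 42 + 50 = minute 92.
Sauce reduction cannot begin until the braise (finishes minute 92). It runs from minute 92 to 92 + 24 = minute 116.
Protein sear has to wait for the braise (finishes minute 92); sauce base (finishes minute 37). The latest of these is minute 92, so protein sear runs minute 92 to 92 + 55 = minute 147.
Plating setup has to wait for protein sear (finishes minute 147); sauce reduction (finishes minute 116). The latest of these is minute 147, so plating setup runs minute 147 to 147 + 65 = minute 212.
Vegetable prep has to wait for protein sear (finishes minute 147); the braise (finishes minute 92). The latest of these is minute 147, so vegetable prep runs minute 147 to 147 + 45 = minute 192.
Starch cooking needs all of vegetable prep (finishes minute 192, plus 10-minute gap → minute 202); the braise (finishes minute 92, plus 15-minute gap → minute 107). That puts its earliest start at minute 202; it finishes at 202 + 25 = minute 227.
Garnish prep cannot begin until starch cooking (finishes minute 227). It runs from minute 227 to 227 + 45 = minute 272.
All tasks are finished once the last one completes. Finish times: Sauce base at 37, The braise at 92, Protein sear at 147, Vegetable prep at 192, Sauce reduction at 116, Starch cooking at 227, Plating setup at 212, Garnish prep at 272. The latest is minute 272.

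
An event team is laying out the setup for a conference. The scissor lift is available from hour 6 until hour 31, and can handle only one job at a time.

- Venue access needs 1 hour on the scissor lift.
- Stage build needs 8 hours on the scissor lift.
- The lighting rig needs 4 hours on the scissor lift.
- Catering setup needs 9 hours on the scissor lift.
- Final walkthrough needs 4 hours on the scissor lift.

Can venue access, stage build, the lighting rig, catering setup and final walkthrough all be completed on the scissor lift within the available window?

The scissor lift window is 31 − 6 = 25 hours.
Running back to back, the jobs need 1 + 8 + 4 + 9 + 4 = 26 hours on the scissor lift.
Since 26 > 25, they cannot all fit.

No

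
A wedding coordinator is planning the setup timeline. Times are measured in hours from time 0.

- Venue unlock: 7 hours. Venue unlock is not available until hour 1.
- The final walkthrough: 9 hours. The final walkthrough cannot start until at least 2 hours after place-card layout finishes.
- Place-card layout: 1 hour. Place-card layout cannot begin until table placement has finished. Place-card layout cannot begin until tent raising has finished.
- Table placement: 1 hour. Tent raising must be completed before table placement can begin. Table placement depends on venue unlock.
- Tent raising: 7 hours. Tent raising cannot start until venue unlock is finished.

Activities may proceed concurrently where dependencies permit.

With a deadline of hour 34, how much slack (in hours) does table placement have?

6

Venue unlock waits on its own release at hour 1, so it starts at hour 1 and finishes at 1 + 7 = hour 8.
Tent raising cannot begin until venue unlock (finishes hour 8). It runs from hour 8 to 8 + 7 = hour 15.
Table placement cannot start until tent raising (finishes hour 15); venue unlock (finishes hour 8). The controlling bound is hour 15, so table placement finishes at 15 + 1 = hour 16.

Working backward from the deadline:
The final walkthrough has no dependents, so it just needs to finish by hour 34. Starting by 34 − 9 = hour 25 achieves that.
Place-card layout has to be done before the final walkthrough (must start by hour 25, minus 2-hour gap → hour 23). That means finishing by hour 23, i.e. starting by 23 − 1 = hour 22.
Table placement feeds into place-card layout (must start by hour 22); so table placement must finish by hour 22 and therefore start by hour 21.
So table placement can start as early as hour 15 and as late as hour 21, giving 21 − 15 = 6 hours of slack.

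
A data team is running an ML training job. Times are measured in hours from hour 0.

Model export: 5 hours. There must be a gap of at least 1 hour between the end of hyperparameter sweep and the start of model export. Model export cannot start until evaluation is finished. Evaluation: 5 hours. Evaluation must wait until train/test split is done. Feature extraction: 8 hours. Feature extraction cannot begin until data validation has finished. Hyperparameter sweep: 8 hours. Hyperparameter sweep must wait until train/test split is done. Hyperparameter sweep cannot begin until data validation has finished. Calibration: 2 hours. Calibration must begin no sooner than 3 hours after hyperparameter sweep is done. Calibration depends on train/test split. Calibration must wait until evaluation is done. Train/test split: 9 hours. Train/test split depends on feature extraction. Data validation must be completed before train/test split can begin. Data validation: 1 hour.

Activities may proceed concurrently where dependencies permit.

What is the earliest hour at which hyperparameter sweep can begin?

Nothing blocks data validation, so it runs from hour 0 to hour 1.
After data validation (finishes hour 1), feature extraction can start at hour 1 and finishes at hour 9.
For train/test split: feature extraction (finishes hour 9); data validation (finishes hour 1). Taking the maximum gives a start of hour 9, and it finishes at 9 + 9 = hour 18.
Hyperparameter sweep waits on train/test split (finishes hour 18); data validation (finishes hour 1). The latest of these is hour 18, which is the earliest hyperparameter sweep can start.

18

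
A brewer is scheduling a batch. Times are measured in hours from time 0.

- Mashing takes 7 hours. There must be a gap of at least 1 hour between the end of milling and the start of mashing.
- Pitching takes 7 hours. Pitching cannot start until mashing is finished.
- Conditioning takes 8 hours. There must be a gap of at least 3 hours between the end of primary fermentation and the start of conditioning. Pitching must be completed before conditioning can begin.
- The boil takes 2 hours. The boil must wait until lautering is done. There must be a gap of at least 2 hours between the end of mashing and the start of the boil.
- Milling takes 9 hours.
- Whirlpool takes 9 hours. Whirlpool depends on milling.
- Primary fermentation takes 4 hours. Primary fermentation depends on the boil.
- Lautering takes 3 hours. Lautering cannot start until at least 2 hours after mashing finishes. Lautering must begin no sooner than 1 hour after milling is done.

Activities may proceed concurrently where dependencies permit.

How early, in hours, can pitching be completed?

24

Nothing blocks milling, so it runs from hour 0 to hour 9.
Mashing cannot begin until milling (finishes hour 9, plus 1-hour gap → hour 10). It runs from hour 10 to 10 + 7 = hour 17.
After mashing (finishes hour 17), pitching can start at hour 17 and finishes at hour 24.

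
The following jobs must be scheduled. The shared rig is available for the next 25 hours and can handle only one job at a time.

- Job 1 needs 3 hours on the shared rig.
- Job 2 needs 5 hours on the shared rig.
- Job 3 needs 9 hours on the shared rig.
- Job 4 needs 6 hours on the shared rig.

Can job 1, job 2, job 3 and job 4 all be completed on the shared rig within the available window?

Yes

Running back to back, the jobs need 3 + 5 + 9 + 6 = 23 hours on the shared rig.
Since 23 ≤ 25, they fit within the window.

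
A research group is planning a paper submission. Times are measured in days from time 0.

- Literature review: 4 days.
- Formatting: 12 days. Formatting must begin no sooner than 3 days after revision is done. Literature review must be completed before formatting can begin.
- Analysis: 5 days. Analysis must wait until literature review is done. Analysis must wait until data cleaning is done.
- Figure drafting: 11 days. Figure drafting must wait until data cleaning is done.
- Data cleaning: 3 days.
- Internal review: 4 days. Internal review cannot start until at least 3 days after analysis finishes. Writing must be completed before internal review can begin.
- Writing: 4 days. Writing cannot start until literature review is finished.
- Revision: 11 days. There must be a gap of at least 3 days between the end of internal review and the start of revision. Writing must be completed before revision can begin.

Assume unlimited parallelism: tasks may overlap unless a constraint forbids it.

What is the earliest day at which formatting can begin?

Nothing blocks data cleaning, so it runs from day 0 to day 3.
Literature review can start immediately at day 0; it finishes at day 4.
After literature review (finishes day 4), writing can start at day 4 and finishes at day 8.
For analysis: literature review (finishes day 4); data cleaning (finishes day 3). Taking the maximum gives a start of day 4, and it finishes at 4 + 5 = day 9.
Internal review needs all of analysis (finishes day 9, plus 3-day gap → day 12); writing (finishes day 8). That puts its earliest start at day 12; it finishes at 12 + 4 = day 16.
For revision: internal review (finishes day 16, plus 3-day gap → day 19); writing (finishes day 8). Taking the maximum gives a start of day 19, and it finishes at 19 + 11 = day 30.
Formatting waits on revision (finishes day 30, plus 3-day gap → day 33); literature review (finishes day 4). The latest of these is day 33, which is the earliest formatting can start.

33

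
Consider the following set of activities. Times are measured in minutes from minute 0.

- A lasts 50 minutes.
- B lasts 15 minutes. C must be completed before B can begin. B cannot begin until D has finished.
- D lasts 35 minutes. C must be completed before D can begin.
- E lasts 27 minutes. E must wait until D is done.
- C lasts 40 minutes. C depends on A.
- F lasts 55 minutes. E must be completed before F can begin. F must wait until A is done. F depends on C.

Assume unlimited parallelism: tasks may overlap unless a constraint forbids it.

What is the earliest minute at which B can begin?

Nothing blocks A, so it runs from minute 0 to minute 50.
C cannot begin until A (finishes minute 50). It runs from minute 50 to 50 + 40 = minute 90.
D waits on C (finishes minute 90), so it starts at minute 90 and finishes at 90 + 35 = minute 125.
B waits on C (finishes minute 90); D (finishes minute 125). The latest of these is minute 125, which is the earliest B can start.

125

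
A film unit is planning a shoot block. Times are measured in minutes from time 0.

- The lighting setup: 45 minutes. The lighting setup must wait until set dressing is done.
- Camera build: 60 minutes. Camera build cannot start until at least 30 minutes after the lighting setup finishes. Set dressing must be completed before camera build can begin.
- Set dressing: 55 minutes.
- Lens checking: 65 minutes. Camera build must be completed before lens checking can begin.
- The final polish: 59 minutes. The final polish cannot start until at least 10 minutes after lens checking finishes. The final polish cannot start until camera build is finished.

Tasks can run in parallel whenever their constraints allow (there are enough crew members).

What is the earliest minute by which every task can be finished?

Nothing blocks set dressing, so it runs from minute 0 to minute 55.
After set dressing (finishes minute 55), the lighting setup can start at minute 55 and finishes at minute 100.
Camera build has to wait for the lighting setup (finishes minute 100, plus 30-minute gap → minute 130); set dressing (finishes minute 55). The latest of these is minute 130, so camera build runs minute 130 to 130 + 60 = minute 190.
After camera build (finishes minute 190), lens checking can start at minute 190 and finishes at minute 255.
The final polish has to wait for lens checking (finishes minute 255, plus 10-minute gap → minute 265); camera build (finishes minute 190). The latest of these is minute 265, so the final polish runs minute 265 to 265 + 59 = minute 324.
All tasks are finished once the last one completes. Finish times: Set dressing at 55, The lighting setup at 100, Camera build at 190, Lens checking at 255, The final polish at 324. The latest is minute 324.

324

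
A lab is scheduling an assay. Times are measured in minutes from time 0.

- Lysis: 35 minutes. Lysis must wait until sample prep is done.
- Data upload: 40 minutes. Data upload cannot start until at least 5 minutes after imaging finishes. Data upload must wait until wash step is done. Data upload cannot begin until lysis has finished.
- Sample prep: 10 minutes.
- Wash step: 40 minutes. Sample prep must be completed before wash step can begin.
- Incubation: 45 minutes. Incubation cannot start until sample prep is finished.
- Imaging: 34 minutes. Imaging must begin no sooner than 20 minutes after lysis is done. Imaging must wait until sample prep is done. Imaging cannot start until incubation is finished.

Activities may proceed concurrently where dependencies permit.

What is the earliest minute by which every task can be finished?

Nothing blocks sample prep, so it runs from minute 0 to minute 10.
Wash step waits on sample prep (finishes minute 10), so it starts at minute 10 and finishes at 10 + 40 = minute 50.
Incubation cannot begin until sample prep (finishes minute 10). It runs from minute 10 to 10 + 45 = minute 55.
Lysis waits on sample prep (finishes minute 10), so it starts at minute 10 and finishes at 10 + 35 = minute 45.
Imaging has to wait for lysis (finishes minute 45, plus 20-minute gap → minute 65); sample prep (finishes minute 10); incubation (finishes minute 55). The latest of these is minute 65, so imaging runs minute 65 to 65 + 34 = minute 99.
Data upload has to wait for imaging (finishes minute 99, plus 5-minute gap → minute 104); wash step (finishes minute 50); lysis (finishes minute 45). The latest of these is minute 104, so data upload runs minute 104 to 104 + 40 = minute 144.
All tasks are finished once the last one completes. Finish times: Sample prep at 10, Lysis at 45, Incubation at 55, Wash step at 50, Imaging at 99, Data upload at 144. The latest is minute 144.

144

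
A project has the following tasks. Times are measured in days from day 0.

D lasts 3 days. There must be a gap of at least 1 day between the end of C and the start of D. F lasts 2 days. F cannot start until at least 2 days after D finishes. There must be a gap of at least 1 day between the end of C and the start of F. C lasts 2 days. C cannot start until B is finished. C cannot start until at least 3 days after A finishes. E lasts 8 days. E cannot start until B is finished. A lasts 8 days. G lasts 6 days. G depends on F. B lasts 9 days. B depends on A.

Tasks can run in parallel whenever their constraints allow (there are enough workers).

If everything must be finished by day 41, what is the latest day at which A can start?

8

G has no dependents, so it just needs to finish by day 41. Starting by 41 − 6 = day 35 achieves that.
F feeds into G (must start by day 35); so F must finish by day 35 and therefore start by day 33.
D feeds into F (must start by day 33, minus 2-day gap → day 31); so D must finish by day 31 and therefore start by day 28.
C feeds D (must start by day 28, minus 1-day gap → day 27); F (must start by day 33, minus 1-day gap → day 32). Taking the minimum, C must finish by day 27 and start by 27 − 2 = day 25.
To finish by day 41, E (duration 8) must start no later than day 33.
B must finish in time for C (must start by day 25); E (must start by day 33). The tightest is day 25, so B must start by 25 − 9 = day 16.
A has several dependents: B (must start by day 16); C (must start by day 25, minus 3-day gap → day 22). The earliest of those limits is day 16, so A must start by 16 − 8 = day 8.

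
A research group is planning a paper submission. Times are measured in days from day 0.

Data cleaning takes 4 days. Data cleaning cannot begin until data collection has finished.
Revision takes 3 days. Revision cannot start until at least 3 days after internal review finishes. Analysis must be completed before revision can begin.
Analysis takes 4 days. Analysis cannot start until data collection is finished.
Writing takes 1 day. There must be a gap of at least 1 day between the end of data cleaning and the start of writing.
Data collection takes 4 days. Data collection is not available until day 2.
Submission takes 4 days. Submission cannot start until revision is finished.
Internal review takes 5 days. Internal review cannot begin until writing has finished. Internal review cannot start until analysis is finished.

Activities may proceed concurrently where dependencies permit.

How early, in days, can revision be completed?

Data collection cannot begin until its own release at day 2. It runs from day 2 to 2 + 4 = day 6.
Analysis waits on data collection (finishes day 6), so it starts at day 6 and finishes at 6 + 4 = day 10.
After data collection (finishes day 6), data cleaning can start at day 6 and finishes at day 10.
After data cleaning (finishes day 10, plus 1-day gap → day 11), writing can start at day 11 and finishes at day 12.
Internal review needs all of writing (finishes day 12); analysis (finishes day 10). That puts its earliest start at day 12; it finishes at 12 + 5 = day 17.
For revision: internal review (finishes day 17, plus 3-day gap → day 20); analysis (finishes day 10). Taking the maximum gives a start of day 20, and it finishes at 20 + 3 = day 23.

23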